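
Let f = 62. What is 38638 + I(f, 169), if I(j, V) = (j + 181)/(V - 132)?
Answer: 1429849/37 ≈ 38645.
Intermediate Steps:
I(j, V) = (181 + j)/(-132 + V)
38638 + I(f, 169) = 38638 + (181 + 62)/(-132 + 169) = 38638 + 243/37 = 1429849/37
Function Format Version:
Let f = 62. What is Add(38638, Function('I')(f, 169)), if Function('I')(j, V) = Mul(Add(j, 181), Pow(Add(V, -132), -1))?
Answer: Rational(1429849, 37) ≈ 38645.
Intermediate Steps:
Function('I')(j, V) = Mul(Pow(Add(-132, V), -1), Add(181, j)) (Function('I')(j, V) = Mul(Add(181, j), Pow(Add(-132, V), -1)) = Mul(Pow(Add(-132, V), -1), Add(181, j)))
Add(38638, Function('I')(f, 169)) = Add(38638, Mul(Pow(Add(-132, 169), -1), Add(181, 62))) = Add(38638, Mul(Pow(37, -1), 243)) = Add(38638, Mul(Rational(1, 37), 243)) = Add(38638, Rational(243, 37)) = Rational(1429849, 37)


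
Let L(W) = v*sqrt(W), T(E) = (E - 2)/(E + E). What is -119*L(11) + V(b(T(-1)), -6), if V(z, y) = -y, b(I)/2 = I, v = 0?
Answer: 6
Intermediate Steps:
T(E) = (-2 + E)/(2*E) (T(E) = (-2 + E)/((2*E)) = (-2 + E)*(1/(2*E)) = (-2 + E)/(2*E))
b(I) = 2*I
L(W) = 0 (L(W) = 0*sqrt(W) = 0)
-119*L(11) + V(b(T(-1)), -6) = -119*0 - 1*(-6) = 0 + 6 = 6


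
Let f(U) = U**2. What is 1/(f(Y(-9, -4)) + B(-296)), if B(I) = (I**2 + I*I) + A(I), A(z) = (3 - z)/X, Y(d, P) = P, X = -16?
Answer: 16/2803669 ≈ 5.7068e-6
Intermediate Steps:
A(z) = -3/16 + z/16 (A(z) = (3 - z)/(-16) = (3 - z)*(-1/16) = -3/16 + z/16)
B(I) = -3/16 + 2*I**2 + I/16 (B(I) = (I**2 + I*I) + (-3/16 + I/16) = (I**2 + I**2) + (-3/16 + I/16) = 2*I**2 + (-3/16 + I/16) = -3/16 + 2*I**2 + I/16)
1/(f(Y(-9, -4)) + B(-296)) = 1/((-4)**2 + (-3/16 + 2*(-296)**2 + (1/16)*(-296))) = 1/(16 + (-3/16 + 2*87616 - 37/2)) = 1/(16 + (-3/16 + 175232 - 37/2)) = 1/(16 + 2803413/16) = 1/(2803669/16) = 16/2803669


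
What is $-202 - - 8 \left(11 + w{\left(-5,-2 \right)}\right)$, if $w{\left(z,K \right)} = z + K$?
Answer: $-170$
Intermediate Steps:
$w{\left(z,K \right)} = K + z$
$-202 - - 8 \left(11 + w{\left(-5,-2 \right)}\right) = -202 - - 8 \left(11 - 7\right) = -202 - \left(-8\right) 4 = -202 - -32 = -202 + 32 = -170$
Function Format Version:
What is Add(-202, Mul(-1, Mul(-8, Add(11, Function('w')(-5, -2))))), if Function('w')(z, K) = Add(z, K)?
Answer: -170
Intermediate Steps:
Function('w')(z, K) = Add(K, z)
Add(-202, Mul(-1, Mul(-8, Add(11, Function('w')(-5, -2))))) = Add(-202, Mul(-1, Mul(-8, Add(11, Add(-2, -5))))) = Add(-202, Mul(-1, Mul(-8, Add(11, -7)))) = Add(-202, Mul(-1, Mul(-8, 4))) = Add(-202, Mul(-1, -32)) = Add(-202, 32) = -170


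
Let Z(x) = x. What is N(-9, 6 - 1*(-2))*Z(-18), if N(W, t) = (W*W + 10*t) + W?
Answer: -2736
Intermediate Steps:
N(W, t) = W + W² + 10*t (N(W, t) = (W² + 10*t) + W = W + W² + 10*t)
N(-9, 6 - 1*(-2))*Z(-18) = (-9 + (-9)² + 10*(6 - 1*(-2)))*(-18) = (-9 + 81 + 10*(6 + 2))*(-18) = (-9 + 81 + 10*8)*(-18) = (-9 + 81 + 80)*(-18) = 152*(-18) = -2736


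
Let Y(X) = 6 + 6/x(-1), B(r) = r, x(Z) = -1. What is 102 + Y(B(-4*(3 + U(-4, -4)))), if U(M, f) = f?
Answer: 102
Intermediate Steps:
Y(X) = 0 (Y(X) = 6 + 6/(-1) = 6 + 6*(-1) = 6 - 6 = 0)
102 + Y(B(-4*(3 + U(-4, -4)))) = 102 + 0 = 102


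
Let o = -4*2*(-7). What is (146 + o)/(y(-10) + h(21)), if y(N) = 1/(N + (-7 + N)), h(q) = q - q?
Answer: -5454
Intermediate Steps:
h(q) = 0
y(N) = 1/(-7 + 2*N)
o = 56 (o = -8*(-7) = 56)
(146 + o)/(y(-10) + h(21)) = (146 + 56)/(1/(-7 + 2*(-10)) + 0) = 202/(1/(-7 - 20) + 0) = 202/(1/(-27) + 0) = 202/(-1/27 + 0) = 202/(-1/27) = 202*(-27) = -5454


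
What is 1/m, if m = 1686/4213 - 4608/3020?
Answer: -3180815/3580446 ≈ -0.88838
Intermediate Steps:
m = -3580446/3180815 (m = 1686*(1/4213) - 4608*1/3020 = 1686/4213 - 1152/755 = -3580446/3180815 ≈ -1.1256)
1/m = 1/(-3580446/3180815) = -3180815/3580446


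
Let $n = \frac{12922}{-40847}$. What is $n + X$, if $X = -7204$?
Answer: $- \frac{294274710}{40847} \approx -7204.3$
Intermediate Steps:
$n = - \frac{12922}{40847}$ ($n = 12922 \left(- \frac{1}{40847}\right) = - \frac{12922}{40847} \approx -0.31635$)
$n + X = - \frac{12922}{40847} - 7204 = - \frac{294274710}{40847}$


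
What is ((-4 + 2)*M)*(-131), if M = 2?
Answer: 524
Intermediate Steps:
((-4 + 2)*M)*(-131) = ((-4 + 2)*2)*(-131) = -2*2*(-131) = -4*(-131) = 524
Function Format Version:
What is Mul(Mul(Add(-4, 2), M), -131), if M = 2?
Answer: 524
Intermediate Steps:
Mul(Mul(Add(-4, 2), M), -131) = Mul(Mul(Add(-4, 2), 2), -131) = Mul(Mul(-2, 2), -131) = Mul(-4, -131) = 524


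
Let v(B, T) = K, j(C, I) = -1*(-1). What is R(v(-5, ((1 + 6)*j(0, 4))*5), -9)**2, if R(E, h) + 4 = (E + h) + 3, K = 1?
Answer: 81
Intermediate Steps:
j(C, I) = 1
v(B, T) = 1
R(E, h) = -1 + E + h (R(E, h) = -4 + ((E + h) + 3) = -4 + (3 + E + h) = -1 + E + h)
R(v(-5, ((1 + 6)*j(0, 4))*5), -9)**2 = (-1 + 1 - 9)**2 = (-9)**2 = 81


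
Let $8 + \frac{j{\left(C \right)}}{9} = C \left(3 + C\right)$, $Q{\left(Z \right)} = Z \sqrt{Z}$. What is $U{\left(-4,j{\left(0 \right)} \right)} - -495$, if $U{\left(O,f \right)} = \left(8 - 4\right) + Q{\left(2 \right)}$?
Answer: $499 + 2 \sqrt{2} \approx 501.83$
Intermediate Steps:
$Q{\left(Z \right)} = Z^{\frac{3}{2}}$
$j{\left(C \right)} = -72 + 9 C \left(3 + C\right)$
$U{\left(O,f \right)} = 4 + 2 \sqrt{2}$ ($U{\left(O,f \right)} = \left(8 - 4\right) + 2^{\frac{3}{2}} = 4 + 2 \sqrt{2}$)
$U{\left(-4,j{\left(0 \right)} \right)} - -495 = \left(4 + 2 \sqrt{2}\right) - -495 = \left(4 + 2 \sqrt{2}\right) + 495 = 499 + 2 \sqrt{2}$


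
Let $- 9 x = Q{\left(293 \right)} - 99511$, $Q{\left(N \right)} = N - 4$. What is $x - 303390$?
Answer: $- \frac{877096}{3} \approx -2.9237 \cdot 10^{5}$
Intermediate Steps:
$Q{\left(N \right)} = -4 + N$ ($Q{\left(N \right)} = N - 4 = -4 + N$)
$x = \frac{33074}{3}$ ($x = - \frac{\left(-4 + 293\right) - 99511}{9} = - \frac{289 - 99511}{9} = \left(- \frac{1}{9}\right) \left(-99222\right) = \frac{33074}{3} \approx 11025.0$)
$x - 303390 = \frac{33074}{3} - 303390 = - \frac{877096}{3}$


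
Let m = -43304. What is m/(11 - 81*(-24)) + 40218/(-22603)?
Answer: -1057426502/44188865 ≈ -23.930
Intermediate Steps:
m/(11 - 81*(-24)) + 40218/(-22603) = -43304/(11 - 81*(-24)) + 40218/(-22603) = -43304/(11 + 1944) + 40218*(-1/22603) = -43304/1955 - 40218/22603 = -1057426502/44188865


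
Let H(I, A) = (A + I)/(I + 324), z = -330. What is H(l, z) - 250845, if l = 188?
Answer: -64216391/256 ≈ -2.5085e+5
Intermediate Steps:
H(I, A) = (A + I)/(324 + I)
H(l, z) - 250845 = (-330 + 188)/(324 + 188) - 250845 = -142/512 - 250845 = (1/512)*(-142) - 250845 = -71/256 - 250845 = -64216391/256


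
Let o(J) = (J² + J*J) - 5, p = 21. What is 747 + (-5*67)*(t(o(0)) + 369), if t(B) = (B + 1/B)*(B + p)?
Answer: -94996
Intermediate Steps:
o(J) = -5 + 2*J² (o(J) = (J² + J²) - 5 = 2*J² - 5 = -5 + 2*J²)
t(B) = (21 + B)*(B + 1/B) (t(B) = (B + 1/B)*(B + 21) = (B + 1/B)*(21 + B) = (21 + B)*(B + 1/B))
747 + (-5*67)*(t(o(0)) + 369) = 747 + (-5*67)*((1 + (-5 + 2*0²)² + 21*(-5 + 2*0²) + 21/(-5 + 2*0²)) + 369) = 747 - 335*((1 + (-5 + 2*0)² + 21*(-5 + 2*0) + 21/(-5 + 2*0)) + 369) = 747 - 335*((1 + (-5 + 0)² + 21*(-5 + 0) + 21/(-5 + 0)) + 369) = 747 - 335*((1 + (-5)² + 21*(-5) + 21/(-5)) + 369) = 747 - 335*((1 + 25 - 105 + 21*(-⅕)) + 369) = 747 - 335*((1 + 25 - 105 - 21/5) + 369) = 747 - 335*(-416/5 + 369) = 747 - 335*1429/5 = 747 - 95743 = -94996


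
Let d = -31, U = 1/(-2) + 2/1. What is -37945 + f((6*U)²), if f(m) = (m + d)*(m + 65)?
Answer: -30645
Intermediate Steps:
U = 3/2 (U = 1*(-½) + 2*1 = -½ + 2 = 3/2 ≈ 1.5000)
f(m) = (-31 + m)*(65 + m) (f(m) = (m - 31)*(m + 65) = (-31 + m)*(65 + m))
-37945 + f((6*U)²) = -37945 + (-2015 + ((6*(3/2))²)² + 34*(6*(3/2))²) = -37945 + (-2015 + (9²)² + 34*9²) = -37945 + (-2015 + 81² + 34*81) = -37945 + (-2015 + 6561 + 2754) = -37945 + 7300 = -30645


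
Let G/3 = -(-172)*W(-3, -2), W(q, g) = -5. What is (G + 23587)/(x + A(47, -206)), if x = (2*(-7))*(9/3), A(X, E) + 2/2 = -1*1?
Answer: -21007/44 ≈ -477.43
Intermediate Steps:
A(X, E) = -2 (A(X, E) = -1 - 1*1 = -1 - 1 = -2)
x = -42 (x = -126/3 = -14*3 = -42)
G = -2580 (G = 3*(-(-172)*(-5)) = 3*(-2*430) = 3*(-860) = -2580)
(G + 23587)/(x + A(47, -206)) = (-2580 + 23587)/(-42 - 2) = 21007/(-44) = 21007*(-1/44) = -21007/44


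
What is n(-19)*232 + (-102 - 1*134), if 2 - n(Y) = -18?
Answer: 4404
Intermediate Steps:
n(Y) = 20 (n(Y) = 2 - 1*(-18) = 2 + 18 = 20)
n(-19)*232 + (-102 - 1*134) = 20*232 + (-102 - 1*134) = 4640 + (-102 - 134) = 4640 - 236 = 4404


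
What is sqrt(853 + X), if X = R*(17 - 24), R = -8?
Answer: 3*sqrt(101) ≈ 30.150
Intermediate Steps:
X = 56 (X = -8*(17 - 24) = -8*(-7) = 56)
sqrt(853 + X) = sqrt(853 + 56) = sqrt(909) = 3*sqrt(101)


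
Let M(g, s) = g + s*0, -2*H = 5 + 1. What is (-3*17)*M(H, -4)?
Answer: 153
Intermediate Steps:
H = -3 (H = -(5 + 1)/2 = -½*6 = -3)
M(g, s) = g (M(g, s) = g + 0 = g)
(-3*17)*M(H, -4) = -3*17*(-3) = -51*(-3) = 153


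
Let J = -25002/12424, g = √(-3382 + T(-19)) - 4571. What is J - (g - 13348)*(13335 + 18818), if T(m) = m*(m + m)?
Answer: 3579041346183/6212 - 64306*I*√665 ≈ 5.7615e+8 - 1.6583e+6*I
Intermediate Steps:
T(m) = 2*m² (T(m) = m*(2*m) = 2*m²)
g = -4571 + 2*I*√665 (g = √(-3382 + 2*(-19)²) - 4571 = √(-3382 + 2*361) - 4571 = √(-3382 + 722) - 4571 = √(-2660) - 4571 = 2*I*√665 - 4571 = -4571 + 2*I*√665 ≈ -4571.0 + 51.575*I)
J = -12501/6212 (J = -25002*1/12424 = -12501/6212 ≈ -2.0124)
J - (g - 13348)*(13335 + 18818) = -12501/6212 - ((-4571 + 2*I*√665) - 13348)*(13335 + 18818) = -12501/6212 - (-17919 + 2*I*√665)*32153 = -12501/6212 - (-576149607 + 64306*I*√665) = -12501/6212 + (576149607 - 64306*I*√665) = 3579041346183/6212 - 64306*I*√665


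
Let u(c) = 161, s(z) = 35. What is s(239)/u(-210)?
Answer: 5/23 ≈ 0.21739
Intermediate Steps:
s(239)/u(-210) = 35/161 = 35*(1/161) = 5/23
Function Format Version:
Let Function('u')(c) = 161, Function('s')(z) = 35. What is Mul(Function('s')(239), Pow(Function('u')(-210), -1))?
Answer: Rational(5, 23) ≈ 0.21739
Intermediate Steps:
Mul(Function('s')(239), Pow(Function('u')(-210), -1)) = Mul(35, Pow(161, -1)) = Mul(35, Rational(1, 161)) = Rational(5, 23)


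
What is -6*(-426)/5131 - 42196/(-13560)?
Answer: 62791759/17394090 ≈ 3.6099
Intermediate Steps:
-6*(-426)/5131 - 42196/(-13560) = 2556*(1/5131) - 42196*(-1/13560) = 2556/5131 + 10549/3390 = 62791759/17394090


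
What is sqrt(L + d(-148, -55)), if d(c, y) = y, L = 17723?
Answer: 2*sqrt(4417) ≈ 132.92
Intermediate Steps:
sqrt(L + d(-148, -55)) = sqrt(17723 - 55) = sqrt(17668) = 2*sqrt(4417)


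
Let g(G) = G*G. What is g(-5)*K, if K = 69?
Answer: 1725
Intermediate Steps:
g(G) = G²
g(-5)*K = (-5)²*69 = 25*69 = 1725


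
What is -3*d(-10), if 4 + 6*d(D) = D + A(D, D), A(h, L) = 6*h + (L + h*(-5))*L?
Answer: 237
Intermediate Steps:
A(h, L) = 6*h + L*(L - 5*h) (A(h, L) = 6*h + (L - 5*h)*L = 6*h + L*(L - 5*h))
d(D) = -⅔ - 2*D²/3 + 7*D/6 (d(D) = -⅔ + (D + (D² + 6*D - 5*D*D))/6 = -⅔ + (D + (D² + 6*D - 5*D²))/6 = -⅔ + (D + (-4*D² + 6*D))/6 = -⅔ + (-4*D² + 7*D)/6 = -⅔ + (-2*D²/3 + 7*D/6) = -⅔ - 2*D²/3 + 7*D/6)
-3*d(-10) = -3*(-⅔ - ⅔*(-10)² + (7/6)*(-10)) = -3*(-⅔ - ⅔*100 - 35/3) = -3*(-⅔ - 200/3 - 35/3) = -3*(-79) = 237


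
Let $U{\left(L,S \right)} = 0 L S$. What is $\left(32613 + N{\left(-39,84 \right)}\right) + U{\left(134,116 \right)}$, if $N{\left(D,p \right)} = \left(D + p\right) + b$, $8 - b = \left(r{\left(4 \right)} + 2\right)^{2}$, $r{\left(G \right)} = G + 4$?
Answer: $32566$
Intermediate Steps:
$r{\left(G \right)} = 4 + G$
$U{\left(L,S \right)} = 0$ ($U{\left(L,S \right)} = 0 S = 0$)
$b = -92$ ($b = 8 - \left(\left(4 + 4\right) + 2\right)^{2} = 8 - \left(8 + 2\right)^{2} = 8 - 10^{2} = 8 - 100 = -92$)
$N{\left(D,p \right)} = -92 + D + p$ ($N{\left(D,p \right)} = \left(D + p\right) - 92 = -92 + D + p$)
$\left(32613 + N{\left(-39,84 \right)}\right) + U{\left(134,116 \right)} = \left(32613 - 47\right) + 0 = 32566 + 0 = 32566$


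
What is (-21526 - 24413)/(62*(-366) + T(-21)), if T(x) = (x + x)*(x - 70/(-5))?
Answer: 15313/7466 ≈ 2.0510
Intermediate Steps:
T(x) = 2*x*(14 + x) (T(x) = (2*x)*(x - 70*(-1/5)) = (2*x)*(x + 14) = (2*x)*(14 + x) = 2*x*(14 + x))
(-21526 - 24413)/(62*(-366) + T(-21)) = (-21526 - 24413)/(62*(-366) + 2*(-21)*(14 - 21)) = -45939/(-22692 + 2*(-21)*(-7)) = -45939/(-22692 + 294) = -45939/(-22398) = -45939*(-1/22398) = 15313/7466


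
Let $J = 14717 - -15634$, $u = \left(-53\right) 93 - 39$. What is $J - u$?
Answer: $35319$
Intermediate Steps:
$u = -4968$ ($u = -4929 - 39 = -4968$)
$J = 30351$ ($J = 14717 + 15634 = 30351$)
$J - u = 30351 - -4968 = 30351 + 4968 = 35319$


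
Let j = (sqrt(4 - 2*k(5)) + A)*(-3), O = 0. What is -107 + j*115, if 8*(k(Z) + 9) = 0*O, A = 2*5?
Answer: -3557 - 345*sqrt(22) ≈ -5175.2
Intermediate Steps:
A = 10
k(Z) = -9 (k(Z) = -9 + (0*0)/8 = -9 + (1/8)*0 = -9 + 0 = -9)
j = -30 - 3*sqrt(22) (j = (sqrt(4 - 2*(-9)) + 10)*(-3) = (sqrt(4 + 18) + 10)*(-3) = (sqrt(22) + 10)*(-3) = (10 + sqrt(22))*(-3) = -30 - 3*sqrt(22) ≈ -44.071)
-107 + j*115 = -107 + (-30 - 3*sqrt(22))*115 = -107 + (-3450 - 345*sqrt(22)) = -3557 - 345*sqrt(22)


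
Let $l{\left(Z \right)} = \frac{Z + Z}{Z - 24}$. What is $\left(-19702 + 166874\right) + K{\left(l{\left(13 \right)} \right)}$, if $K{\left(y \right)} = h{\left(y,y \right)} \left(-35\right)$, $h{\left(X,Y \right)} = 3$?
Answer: $147067$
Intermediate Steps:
$l{\left(Z \right)} = \frac{2 Z}{-24 + Z}$
$K{\left(y \right)} = -105$ ($K{\left(y \right)} = 3 \left(-35\right) = -105$)
$\left(-19702 + 166874\right) + K{\left(l{\left(13 \right)} \right)} = \left(-19702 + 166874\right) - 105 = 147172 - 105 = 147067$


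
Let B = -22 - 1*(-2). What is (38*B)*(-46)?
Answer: 34960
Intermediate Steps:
B = -20 (B = -22 + 2 = -20)
(38*B)*(-46) = (38*(-20))*(-46) = -760*(-46) = 34960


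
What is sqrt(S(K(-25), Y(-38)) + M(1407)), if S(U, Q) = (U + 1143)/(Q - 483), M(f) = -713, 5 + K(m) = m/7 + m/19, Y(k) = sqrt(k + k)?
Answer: sqrt(133)*sqrt((45953111 - 189658*I*sqrt(19))/(-483 + 2*I*sqrt(19)))/133 ≈ 0.00079133 - 26.746*I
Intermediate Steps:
Y(k) = sqrt(2)*sqrt(k) (Y(k) = sqrt(2*k) = sqrt(2)*sqrt(k))
K(m) = -5 + 26*m/133 (K(m) = -5 + (m/7 + m/19) = -5 + 26*m/133)
S(U, Q) = (1143 + U)/(-483 + Q)
sqrt(S(K(-25), Y(-38)) + M(1407)) = sqrt((1143 + (-5 + (26/133)*(-25)))/(-483 + sqrt(2)*sqrt(-38)) - 713) = sqrt((1143 + (-5 - 650/133))/(-483 + sqrt(2)*(I*sqrt(38))) - 713) = sqrt((1143 - 1315/133)/(-483 + 2*I*sqrt(19)) - 713) = sqrt((150704/133)/(-483 + 2*I*sqrt(19)) - 713) = sqrt(150704/(133*(-483 + 2*I*sqrt(19))) - 713) = sqrt(-713 + 150704/(133*(-483 + 2*I*sqrt(19))))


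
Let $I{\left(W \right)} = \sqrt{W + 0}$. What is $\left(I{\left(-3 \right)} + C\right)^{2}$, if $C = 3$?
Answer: $\left(3 + i \sqrt{3}\right)^{2} \approx 6.0 + 10.392 i$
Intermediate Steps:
$I{\left(W \right)} = \sqrt{W}$
$\left(I{\left(-3 \right)} + C\right)^{2} = \left(\sqrt{-3} + 3\right)^{2} = \left(i \sqrt{3} + 3\right)^{2} = \left(3 + i \sqrt{3}\right)^{2}$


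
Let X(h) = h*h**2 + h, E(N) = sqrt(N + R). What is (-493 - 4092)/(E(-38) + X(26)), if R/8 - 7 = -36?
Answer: -40352585/154915337 + 13755*I*sqrt(30)/309830674 ≈ -0.26048 + 0.00024316*I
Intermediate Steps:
R = -232 (R = 56 + 8*(-36) = 56 - 288 = -232)
E(N) = sqrt(-232 + N) (E(N) = sqrt(N - 232) = sqrt(-232 + N))
X(h) = h + h**3 (X(h) = h**3 + h = h + h**3)
(-493 - 4092)/(E(-38) + X(26)) = (-493 - 4092)/(sqrt(-232 - 38) + (26 + 26**3)) = -4585/(sqrt(-270) + (26 + 17576)) = -4585/(3*I*sqrt(30) + 17602) = -4585/(17602 + 3*I*sqrt(30))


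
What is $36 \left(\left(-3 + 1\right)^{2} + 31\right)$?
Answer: $1260$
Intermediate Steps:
$36 \left(\left(-3 + 1\right)^{2} + 31\right) = 36 \left(\left(-2\right)^{2} + 31\right) = 36 \left(4 + 31\right) = 36 \cdot 35 = 1260$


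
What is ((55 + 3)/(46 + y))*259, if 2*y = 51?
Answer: 30044/143 ≈ 210.10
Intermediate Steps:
y = 51/2 (y = (1/2)*51 = 51/2 ≈ 25.500)
((55 + 3)/(46 + y))*259 = ((55 + 3)/(46 + 51/2))*259 = (58/(143/2))*259 = (58*(2/143))*259 = (116/143)*259 = 30044/143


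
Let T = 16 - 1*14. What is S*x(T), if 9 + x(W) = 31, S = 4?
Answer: 88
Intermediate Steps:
T = 2 (T = 16 - 14 = 2)
x(W) = 22 (x(W) = -9 + 31 = 22)
S*x(T) = 4*22 = 88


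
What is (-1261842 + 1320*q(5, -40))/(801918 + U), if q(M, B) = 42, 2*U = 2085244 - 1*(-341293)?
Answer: -2412804/4030373 ≈ -0.59866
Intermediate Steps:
U = 2426537/2 (U = (2085244 - 1*(-341293))/2 = (2085244 + 341293)/2 = (½)*2426537 = 2426537/2 ≈ 1.2133e+6)
(-1261842 + 1320*q(5, -40))/(801918 + U) = (-1261842 + 1320*42)/(801918 + 2426537/2) = (-1261842 + 55440)/(4030373/2) = -1206402*2/4030373 = -2412804/4030373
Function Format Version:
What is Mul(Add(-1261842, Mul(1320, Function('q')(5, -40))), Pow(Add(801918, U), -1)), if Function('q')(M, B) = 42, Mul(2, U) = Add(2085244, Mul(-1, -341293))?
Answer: Rational(-2412804, 4030373) ≈ -0.59866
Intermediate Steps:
U = Rational(2426537, 2) (U = Mul(Rational(1, 2), Add(2085244, Mul(-1, -341293))) = Mul(Rational(1, 2), Add(2085244, 341293)) = Mul(Rational(1, 2), 2426537) = Rational(2426537, 2) ≈ 1.2133e+6)
Mul(Add(-1261842, Mul(1320, Function('q')(5, -40))), Pow(Add(801918, U), -1)) = Mul(Add(-1261842, Mul(1320, 42)), Pow(Add(801918, Rational(2426537, 2)), -1)) = Mul(Add(-1261842, 55440), Pow(Rational(4030373, 2), -1)) = Mul(-1206402, Rational(2, 4030373)) = Rational(-2412804, 4030373)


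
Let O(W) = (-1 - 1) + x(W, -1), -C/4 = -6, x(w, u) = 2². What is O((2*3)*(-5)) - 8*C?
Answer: -190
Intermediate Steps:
x(w, u) = 4
C = 24 (C = -4*(-6) = 24)
O(W) = 2 (O(W) = (-1 - 1) + 4 = -2 + 4 = 2)
O((2*3)*(-5)) - 8*C = 2 - 8*24 = 2 - 192 = -190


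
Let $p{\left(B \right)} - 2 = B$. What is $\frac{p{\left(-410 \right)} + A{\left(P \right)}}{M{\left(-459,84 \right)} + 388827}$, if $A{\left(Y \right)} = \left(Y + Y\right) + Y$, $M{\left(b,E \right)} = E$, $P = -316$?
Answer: $- \frac{452}{129637} \approx -0.0034867$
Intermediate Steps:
$p{\left(B \right)} = 2 + B$
$A{\left(Y \right)} = 3 Y$ ($A{\left(Y \right)} = 2 Y + Y = 3 Y$)
$\frac{p{\left(-410 \right)} + A{\left(P \right)}}{M{\left(-459,84 \right)} + 388827} = \frac{\left(2 - 410\right) + 3 \left(-316\right)}{84 + 388827} = \frac{-408 - 948}{388911} = \left(-1356\right) \frac{1}{388911} = - \frac{452}{129637}$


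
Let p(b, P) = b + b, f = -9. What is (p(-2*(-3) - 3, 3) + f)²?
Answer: 9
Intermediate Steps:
p(b, P) = 2*b
(p(-2*(-3) - 3, 3) + f)² = (2*(-2*(-3) - 3) - 9)² = (2*(6 - 3) - 9)² = (2*3 - 9)² = (6 - 9)² = (-3)² = 9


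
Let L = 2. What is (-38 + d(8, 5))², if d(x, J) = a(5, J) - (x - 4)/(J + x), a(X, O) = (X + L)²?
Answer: 19321/169 ≈ 114.33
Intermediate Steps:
a(X, O) = (2 + X)² (a(X, O) = (X + 2)² = (2 + X)²)
d(x, J) = 49 - (-4 + x)/(J + x) (d(x, J) = (2 + 5)² - (x - 4)/(J + x) = 7² - (-4 + x)/(J + x) = 49 - (-4 + x)/(J + x))
(-38 + d(8, 5))² = (-38 + (4 + 48*8 + 49*5)/(5 + 8))² = (-38 + (4 + 384 + 245)/13)² = (-38 + (1/13)*633)² = (-38 + 633/13)² = (139/13)² = 19321/169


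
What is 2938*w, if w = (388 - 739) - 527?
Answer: -2579564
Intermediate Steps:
w = -878 (w = -351 - 527 = -878)
2938*w = 2938*(-878) = -2579564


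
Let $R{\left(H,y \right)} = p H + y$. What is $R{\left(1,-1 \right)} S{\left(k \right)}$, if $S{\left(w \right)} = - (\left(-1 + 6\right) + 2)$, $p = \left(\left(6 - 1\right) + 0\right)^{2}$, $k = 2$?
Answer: $-168$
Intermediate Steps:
$p = 25$ ($p = \left(5 + 0\right)^{2} = 5^{2} = 25$)
$R{\left(H,y \right)} = y + 25 H$ ($R{\left(H,y \right)} = 25 H + y = y + 25 H$)
$S{\left(w \right)} = -7$ ($S{\left(w \right)} = - (5 + 2) = \left(-1\right) 7 = -7$)
$R{\left(1,-1 \right)} S{\left(k \right)} = \left(-1 + 25 \cdot 1\right) \left(-7\right) = \left(-1 + 25\right) \left(-7\right) = 24 \left(-7\right) = -168$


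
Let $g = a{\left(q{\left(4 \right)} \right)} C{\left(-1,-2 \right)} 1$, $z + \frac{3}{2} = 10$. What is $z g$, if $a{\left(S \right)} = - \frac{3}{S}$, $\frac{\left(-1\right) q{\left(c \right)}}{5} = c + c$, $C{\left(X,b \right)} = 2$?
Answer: $\frac{51}{40} \approx 1.275$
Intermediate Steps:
$z = \frac{17}{2}$ ($z = - \frac{3}{2} + 10 = \frac{17}{2} \approx 8.5$)
$q{\left(c \right)} = - 10 c$ ($q{\left(c \right)} = - 5 \left(c + c\right) = - 5 \cdot 2 c = - 10 c$)
$g = \frac{3}{20}$ ($g = - \frac{3}{\left(-10\right) 4} \cdot 2 \cdot 1 = - \frac{3}{-40} \cdot 2 \cdot 1 = \left(-3\right) \left(- \frac{1}{40}\right) 2 \cdot 1 = \frac{3}{40} \cdot 2 \cdot 1 = \frac{3}{20} \cdot 1 = \frac{3}{20} \approx 0.15$)
$z g = \frac{17}{2} \cdot \frac{3}{20} = \frac{51}{40}$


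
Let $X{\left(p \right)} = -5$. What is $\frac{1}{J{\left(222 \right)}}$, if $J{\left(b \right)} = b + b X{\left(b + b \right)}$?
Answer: $- \frac{1}{888} \approx -0.0011261$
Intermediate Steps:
$J{\left(b \right)} = - 4 b$ ($J{\left(b \right)} = b + b \left(-5\right) = b - 5 b = - 4 b$)
$\frac{1}{J{\left(222 \right)}} = \frac{1}{\left(-4\right) 222} = \frac{1}{-888} = - \frac{1}{888}$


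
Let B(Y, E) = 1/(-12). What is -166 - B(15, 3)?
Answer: -1991/12 ≈ -165.92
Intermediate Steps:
B(Y, E) = -1/12
-166 - B(15, 3) = -166 - 1*(-1/12) = -166 + 1/12 = -1991/12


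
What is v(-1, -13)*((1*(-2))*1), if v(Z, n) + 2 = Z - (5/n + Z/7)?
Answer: 450/91 ≈ 4.9451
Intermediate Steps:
v(Z, n) = -2 - 5/n + 6*Z/7 (v(Z, n) = -2 + (Z - (5/n + Z/7)) = -2 + (Z + (-5/n - Z/7)) = -2 + (-5/n + 6*Z/7) = -2 - 5/n + 6*Z/7)
v(-1, -13)*((1*(-2))*1) = (-2 - 5/(-13) + (6/7)*(-1))*((1*(-2))*1) = (-2 - 5*(-1/13) - 6/7)*(-2*1) = (-2 + 5/13 - 6/7)*(-2) = -225/91*(-2) = 450/91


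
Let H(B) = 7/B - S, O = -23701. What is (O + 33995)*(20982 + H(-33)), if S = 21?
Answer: 7120421564/33 ≈ 2.1577e+8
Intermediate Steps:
H(B) = -21 + 7/B (H(B) = 7/B - 1*21 = 7/B - 21 = -21 + 7/B)
(O + 33995)*(20982 + H(-33)) = (-23701 + 33995)*(20982 + (-21 + 7/(-33))) = 10294*(20982 + (-21 + 7*(-1/33))) = 10294*(20982 + (-21 - 7/33)) = 10294*(20982 - 700/33) = 10294*(691706/33) = 7120421564/33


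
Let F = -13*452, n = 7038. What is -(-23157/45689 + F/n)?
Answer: 215723765/160779591 ≈ 1.3417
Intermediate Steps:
F = -5876
-(-23157/45689 + F/n) = -(-23157/45689 - 5876/7038) = -(-23157*1/45689 - 5876*1/7038) = -(-23157/45689 - 2938/3519) = -1*(-215723765/160779591) = 215723765/160779591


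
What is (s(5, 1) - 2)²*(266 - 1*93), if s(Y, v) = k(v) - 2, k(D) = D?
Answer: 1557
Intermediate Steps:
s(Y, v) = -2 + v (s(Y, v) = v - 2 = -2 + v)
(s(5, 1) - 2)²*(266 - 1*93) = ((-2 + 1) - 2)²*(266 - 1*93) = (-1 - 2)²*(266 - 93) = (-3)²*173 = 9*173 = 1557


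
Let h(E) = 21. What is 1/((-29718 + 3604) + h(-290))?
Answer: -1/26093 ≈ -3.8324e-5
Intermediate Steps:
1/((-29718 + 3604) + h(-290)) = 1/((-29718 + 3604) + 21) = 1/(-26114 + 21) = 1/(-26093) = -1/26093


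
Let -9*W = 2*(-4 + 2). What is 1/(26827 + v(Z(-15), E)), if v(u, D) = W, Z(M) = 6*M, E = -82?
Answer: 9/241447 ≈ 3.7275e-5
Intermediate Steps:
W = 4/9 (W = -2*(-4 + 2)/9 = -2*(-2)/9 = -⅑*(-4) = 4/9 ≈ 0.44444)
v(u, D) = 4/9
1/(26827 + v(Z(-15), E)) = 1/(26827 + 4/9) = 1/(241447/9) = 9/241447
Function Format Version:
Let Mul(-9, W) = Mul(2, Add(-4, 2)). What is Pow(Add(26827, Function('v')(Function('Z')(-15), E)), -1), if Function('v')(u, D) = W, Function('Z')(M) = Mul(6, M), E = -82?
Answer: Rational(9, 241447) ≈ 3.7275e-5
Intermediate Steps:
W = Rational(4, 9) (W = Mul(Rational(-1, 9), Mul(2, Add(-4, 2))) = Mul(Rational(-1, 9), Mul(2, -2)) = Mul(Rational(-1, 9), -4) = Rational(4, 9) ≈ 0.44444)
Function('v')(u, D) = Rational(4, 9)
Pow(Add(26827, Function('v')(Function('Z')(-15), E)), -1) = Pow(Add(26827, Rational(4, 9)), -1) = Pow(Rational(241447, 9), -1) = Rational(9, 241447)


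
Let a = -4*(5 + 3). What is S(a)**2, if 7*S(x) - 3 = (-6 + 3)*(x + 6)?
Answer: 6561/49 ≈ 133.90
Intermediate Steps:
a = -32 (a = -4*8 = -32)
S(x) = -15/7 - 3*x/7 (S(x) = 3/7 + ((-6 + 3)*(x + 6))/7 = 3/7 + (-3*(6 + x))/7 = 3/7 + (-18 - 3*x)/7 = 3/7 + (-18/7 - 3*x/7) = -15/7 - 3*x/7)
S(a)**2 = (-15/7 - 3/7*(-32))**2 = (-15/7 + 96/7)**2 = (81/7)**2 = 6561/49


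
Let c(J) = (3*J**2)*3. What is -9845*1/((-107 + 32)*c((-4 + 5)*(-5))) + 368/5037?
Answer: 161737/246375 ≈ 0.65647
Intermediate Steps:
c(J) = 9*J**2
-9845*1/((-107 + 32)*c((-4 + 5)*(-5))) + 368/5037 = -9845*1/(225*(-107 + 32)*(-4 + 5)**2) + 368/5037 = -9845/((-675*(1*(-5))**2)) + 368*(1/5037) = -9845/((-675*(-5)**2)) + 16/219 = -9845/((-675*25)) + 16/219 = -9845/((-75*225)) + 16/219 = -9845/(-16875) + 16/219 = -9845*(-1/16875) + 16/219 = 1969/3375 + 16/219 = 161737/246375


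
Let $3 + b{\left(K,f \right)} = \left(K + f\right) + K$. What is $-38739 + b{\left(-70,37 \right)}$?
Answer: $-38845$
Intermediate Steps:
$b{\left(K,f \right)} = -3 + f + 2 K$ ($b{\left(K,f \right)} = -3 + \left(\left(K + f\right) + K\right) = -3 + \left(f + 2 K\right) = -3 + f + 2 K$)
$-38739 + b{\left(-70,37 \right)} = -38739 + \left(-3 + 37 + 2 \left(-70\right)\right) = -38739 - 106 = -38845$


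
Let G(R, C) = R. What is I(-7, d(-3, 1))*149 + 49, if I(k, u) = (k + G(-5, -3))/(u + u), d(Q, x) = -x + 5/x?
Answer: -349/2 ≈ -174.50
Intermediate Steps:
I(k, u) = (-5 + k)/(2*u) (I(k, u) = (k - 5)/(u + u) = (-5 + k)/((2*u)) = (-5 + k)*(1/(2*u)) = (-5 + k)/(2*u))
I(-7, d(-3, 1))*149 + 49 = ((-5 - 7)/(2*(-1*1 + 5/1)))*149 + 49 = ((½)*(-12)/(-1 + 5*1))*149 + 49 = ((½)*(-12)/(-1 + 5))*149 + 49 = ((½)*(-12)/4)*149 + 49 = ((½)*(¼)*(-12))*149 + 49 = -3/2*149 + 49 = -447/2 + 49 = -349/2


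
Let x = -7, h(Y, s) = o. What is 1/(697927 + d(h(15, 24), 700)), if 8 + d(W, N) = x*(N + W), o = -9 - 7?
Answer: 1/693131 ≈ 1.4427e-6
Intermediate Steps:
o = -16
h(Y, s) = -16
d(W, N) = -8 - 7*N - 7*W (d(W, N) = -8 - 7*(N + W) = -8 + (-7*N - 7*W) = -8 - 7*N - 7*W)
1/(697927 + d(h(15, 24), 700)) = 1/(697927 + (-8 - 7*700 - 7*(-16))) = 1/(697927 + (-8 - 4900 + 112)) = 1/(697927 - 4796) = 1/693131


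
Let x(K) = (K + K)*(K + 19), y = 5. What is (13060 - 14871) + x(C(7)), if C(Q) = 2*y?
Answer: -1231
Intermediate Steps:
C(Q) = 10 (C(Q) = 2*5 = 10)
x(K) = 2*K*(19 + K) (x(K) = (2*K)*(19 + K) = 2*K*(19 + K))
(13060 - 14871) + x(C(7)) = (13060 - 14871) + 2*10*(19 + 10) = -1811 + 2*10*29 = -1811 + 580 = -1231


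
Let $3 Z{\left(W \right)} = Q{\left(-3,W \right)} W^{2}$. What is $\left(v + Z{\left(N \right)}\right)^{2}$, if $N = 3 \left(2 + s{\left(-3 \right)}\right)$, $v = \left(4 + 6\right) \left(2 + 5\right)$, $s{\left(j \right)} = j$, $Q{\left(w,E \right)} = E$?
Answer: $3721$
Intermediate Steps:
$v = 70$ ($v = 10 \cdot 7 = 70$)
$N = -3$ ($N = 3 \left(2 - 3\right) = 3 \left(-1\right) = -3$)
$Z{\left(W \right)} = \frac{W^{3}}{3}$ ($Z{\left(W \right)} = \frac{W W^{2}}{3} = \frac{W^{3}}{3}$)
$\left(v + Z{\left(N \right)}\right)^{2} = \left(70 + \frac{\left(-3\right)^{3}}{3}\right)^{2} = \left(70 + \frac{1}{3} \left(-27\right)\right)^{2} = \left(70 - 9\right)^{2} = 61^{2} = 3721$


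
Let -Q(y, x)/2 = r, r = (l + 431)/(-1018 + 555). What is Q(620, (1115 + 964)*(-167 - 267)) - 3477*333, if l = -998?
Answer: -536081517/463 ≈ -1.1578e+6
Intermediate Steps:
r = 567/463 (r = (-998 + 431)/(-1018 + 555) = -567/(-463) = -567*(-1/463) = 567/463 ≈ 1.2246)
Q(y, x) = -1134/463 (Q(y, x) = -2*567/463 = -1134/463)
Q(620, (1115 + 964)*(-167 - 267)) - 3477*333 = -1134/463 - 3477*333 = -1134/463 - 1*1157841 = -1134/463 - 1157841 = -536081517/463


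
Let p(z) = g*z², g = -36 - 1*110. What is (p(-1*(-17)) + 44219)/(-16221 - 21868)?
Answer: -2025/38089 ≈ -0.053165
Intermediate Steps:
g = -146 (g = -36 - 110 = -146)
p(z) = -146*z²
(p(-1*(-17)) + 44219)/(-16221 - 21868) = (-146*(-1*(-17))² + 44219)/(-16221 - 21868) = (-146*17² + 44219)/(-38089) = (-146*289 + 44219)*(-1/38089) = (-42194 + 44219)*(-1/38089) = 2025*(-1/38089) = -2025/38089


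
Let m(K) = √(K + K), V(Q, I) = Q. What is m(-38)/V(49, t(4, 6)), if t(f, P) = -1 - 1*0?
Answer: 2*I*√19/49 ≈ 0.17791*I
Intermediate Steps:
t(f, P) = -1 (t(f, P) = -1 + 0 = -1)
m(K) = √2*√K (m(K) = √(2*K) = √2*√K)
m(-38)/V(49, t(4, 6)) = (√2*√(-38))/49 = (√2*(I*√38))*(1/49) = (2*I*√19)*(1/49) = 2*I*√19/49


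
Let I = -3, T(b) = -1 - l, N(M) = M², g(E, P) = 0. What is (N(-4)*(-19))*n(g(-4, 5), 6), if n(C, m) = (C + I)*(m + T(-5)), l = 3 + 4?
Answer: -1824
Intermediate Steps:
l = 7
T(b) = -8 (T(b) = -1 - 1*7 = -1 - 7 = -8)
n(C, m) = (-8 + m)*(-3 + C) (n(C, m) = (C - 3)*(m - 8) = (-3 + C)*(-8 + m) = (-8 + m)*(-3 + C))
(N(-4)*(-19))*n(g(-4, 5), 6) = ((-4)²*(-19))*(24 - 8*0 - 3*6 + 0*6) = (16*(-19))*(24 + 0 - 18 + 0) = -304*6 = -1824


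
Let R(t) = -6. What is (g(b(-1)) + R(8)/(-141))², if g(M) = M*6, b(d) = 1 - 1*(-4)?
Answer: 1993744/2209 ≈ 902.55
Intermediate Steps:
b(d) = 5 (b(d) = 1 + 4 = 5)
g(M) = 6*M
(g(b(-1)) + R(8)/(-141))² = (6*5 - 6/(-141))² = (30 - 6*(-1/141))² = (30 + 2/47)² = (1412/47)² = 1993744/2209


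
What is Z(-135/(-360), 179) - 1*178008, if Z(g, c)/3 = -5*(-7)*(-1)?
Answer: -178113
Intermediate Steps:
Z(g, c) = -105 (Z(g, c) = 3*(-5*(-7)*(-1)) = 3*(35*(-1)) = 3*(-35) = -105)
Z(-135/(-360), 179) - 1*178008 = -105 - 1*178008 = -105 - 178008 = -178113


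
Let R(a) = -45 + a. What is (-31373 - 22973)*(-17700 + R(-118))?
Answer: 970782598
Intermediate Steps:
(-31373 - 22973)*(-17700 + R(-118)) = (-31373 - 22973)*(-17700 + (-45 - 118)) = -54346*(-17700 - 163) = -54346*(-17863) = 970782598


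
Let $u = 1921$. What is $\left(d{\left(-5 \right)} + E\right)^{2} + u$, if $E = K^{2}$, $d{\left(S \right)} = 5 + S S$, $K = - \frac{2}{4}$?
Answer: $\frac{45377}{16} \approx 2836.1$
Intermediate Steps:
$K = - \frac{1}{2}$ ($K = \left(-2\right) \frac{1}{4} = - \frac{1}{2} \approx -0.5$)
$d{\left(S \right)} = 5 + S^{2}$
$E = \frac{1}{4}$ ($E = \left(- \frac{1}{2}\right)^{2} = \frac{1}{4} \approx 0.25$)
$\left(d{\left(-5 \right)} + E\right)^{2} + u = \left(\left(5 + \left(-5\right)^{2}\right) + \frac{1}{4}\right)^{2} + 1921 = \left(\left(5 + 25\right) + \frac{1}{4}\right)^{2} + 1921 = \left(30 + \frac{1}{4}\right)^{2} + 1921 = \left(\frac{121}{4}\right)^{2} + 1921 = \frac{14641}{16} + 1921 = \frac{45377}{16}$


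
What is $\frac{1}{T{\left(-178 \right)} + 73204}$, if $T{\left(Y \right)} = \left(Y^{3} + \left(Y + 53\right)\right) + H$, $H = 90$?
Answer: $- \frac{1}{5566583} \approx -1.7964 \cdot 10^{-7}$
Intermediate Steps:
$T{\left(Y \right)} = 143 + Y + Y^{3}$ ($T{\left(Y \right)} = \left(Y^{3} + \left(Y + 53\right)\right) + 90 = \left(Y^{3} + \left(53 + Y\right)\right) + 90 = \left(53 + Y + Y^{3}\right) + 90 = 143 + Y + Y^{3}$)
$\frac{1}{T{\left(-178 \right)} + 73204} = \frac{1}{\left(143 - 178 + \left(-178\right)^{3}\right) + 73204} = \frac{1}{\left(143 - 178 - 5639752\right) + 73204} = \frac{1}{-5639787 + 73204} = \frac{1}{-5566583} = - \frac{1}{5566583}$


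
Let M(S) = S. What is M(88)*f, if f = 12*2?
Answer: 2112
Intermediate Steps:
f = 24
M(88)*f = 88*24 = 2112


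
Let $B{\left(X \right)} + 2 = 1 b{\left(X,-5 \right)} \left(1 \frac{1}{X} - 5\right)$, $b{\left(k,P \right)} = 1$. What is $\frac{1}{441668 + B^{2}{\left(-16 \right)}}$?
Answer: $\frac{256}{113079777} \approx 2.2639 \cdot 10^{-6}$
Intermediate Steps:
$B{\left(X \right)} = -7 + \frac{1}{X}$ ($B{\left(X \right)} = -2 + 1 \cdot 1 \left(1 \frac{1}{X} - 5\right) = -2 + 1 \left(\frac{1}{X} - 5\right) = -2 + 1 \left(-5 + \frac{1}{X}\right) = -2 - \left(5 - \frac{1}{X}\right) = -7 + \frac{1}{X}$)
$\frac{1}{441668 + B^{2}{\left(-16 \right)}} = \frac{1}{441668 + \left(-7 + \frac{1}{-16}\right)^{2}} = \frac{1}{441668 + \left(-7 - \frac{1}{16}\right)^{2}} = \frac{1}{441668 + \left(- \frac{113}{16}\right)^{2}} = \frac{1}{441668 + \frac{12769}{256}} = \frac{1}{\frac{113079777}{256}} = \frac{256}{113079777}$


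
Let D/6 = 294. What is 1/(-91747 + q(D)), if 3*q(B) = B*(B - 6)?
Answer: 1/941957 ≈ 1.0616e-6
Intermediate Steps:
D = 1764 (D = 6*294 = 1764)
q(B) = B*(-6 + B)/3 (q(B) = (B*(B - 6))/3 = (B*(-6 + B))/3 = B*(-6 + B)/3)
1/(-91747 + q(D)) = 1/(-91747 + (⅓)*1764*(-6 + 1764)) = 1/(-91747 + (⅓)*1764*1758) = 1/(-91747 + 1033704) = 1/941957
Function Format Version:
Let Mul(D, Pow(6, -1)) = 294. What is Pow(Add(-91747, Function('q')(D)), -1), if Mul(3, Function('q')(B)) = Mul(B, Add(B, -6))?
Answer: Rational(1, 941957) ≈ 1.0616e-6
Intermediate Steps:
D = 1764 (D = Mul(6, 294) = 1764)
Function('q')(B) = Mul(Rational(1, 3), B, Add(-6, B)) (Function('q')(B) = Mul(Rational(1, 3), Mul(B, Add(B, -6))) = Mul(Rational(1, 3), Mul(B, Add(-6, B))) = Mul(Rational(1, 3), B, Add(-6, B)))
Pow(Add(-91747, Function('q')(D)), -1) = Pow(Add(-91747, Mul(Rational(1, 3), 1764, Add(-6, 1764))), -1) = Pow(Add(-91747, Mul(Rational(1, 3), 1764, 1758)), -1) = Pow(Add(-91747, 1033704), -1) = Pow(941957, -1) = Rational(1, 941957)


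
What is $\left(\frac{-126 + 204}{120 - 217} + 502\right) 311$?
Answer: $\frac{15119576}{97} \approx 1.5587 \cdot 10^{5}$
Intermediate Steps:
$\left(\frac{-126 + 204}{120 - 217} + 502\right) 311 = \left(\frac{78}{-97} + 502\right) 311 = \left(78 \left(- \frac{1}{97}\right) + 502\right) 311 = \left(- \frac{78}{97} + 502\right) 311 = \frac{48616}{97} \cdot 311 = \frac{15119576}{97}$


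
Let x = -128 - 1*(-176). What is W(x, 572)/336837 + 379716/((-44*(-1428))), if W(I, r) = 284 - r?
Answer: 3552341741/587892844 ≈ 6.0425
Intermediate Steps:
x = 48 (x = -128 + 176 = 48)
W(x, 572)/336837 + 379716/((-44*(-1428))) = (284 - 1*572)/336837 + 379716/((-44*(-1428))) = (284 - 572)*(1/336837) + 379716/62832 = -288*1/336837 + 379716*(1/62832) = -96/112279 + 31643/5236 = 3552341741/587892844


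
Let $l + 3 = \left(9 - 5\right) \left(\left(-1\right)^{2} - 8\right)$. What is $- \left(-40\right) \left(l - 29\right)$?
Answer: $-2400$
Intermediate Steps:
$l = -31$ ($l = -3 + \left(9 - 5\right) \left(\left(-1\right)^{2} - 8\right) = -3 + 4 \left(1 - 8\right) = -3 + 4 \left(-7\right) = -3 - 28 = -31$)
$- \left(-40\right) \left(l - 29\right) = - \left(-40\right) \left(-31 - 29\right) = - \left(-40\right) \left(-60\right) = \left(-1\right) 2400 = -2400$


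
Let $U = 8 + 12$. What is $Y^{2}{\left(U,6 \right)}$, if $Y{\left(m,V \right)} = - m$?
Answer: $400$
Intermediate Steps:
$U = 20$
$Y^{2}{\left(U,6 \right)} = \left(\left(-1\right) 20\right)^{2} = \left(-20\right)^{2} = 400$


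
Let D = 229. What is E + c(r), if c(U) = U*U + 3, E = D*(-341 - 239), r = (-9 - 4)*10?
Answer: -115917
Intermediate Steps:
r = -130 (r = -13*10 = -130)
E = -132820 (E = 229*(-341 - 239) = 229*(-580) = -132820)
c(U) = 3 + U² (c(U) = U² + 3 = 3 + U²)
E + c(r) = -132820 + (3 + (-130)²) = -132820 + (3 + 16900) = -132820 + 16903 = -115917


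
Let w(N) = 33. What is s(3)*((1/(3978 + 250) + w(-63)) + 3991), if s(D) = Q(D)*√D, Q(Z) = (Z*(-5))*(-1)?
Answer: 255202095*√3/4228 ≈ 1.0455e+5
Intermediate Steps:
Q(Z) = 5*Z (Q(Z) = -5*Z*(-1) = 5*Z)
s(D) = 5*D^(3/2) (s(D) = (5*D)*√D = 5*D^(3/2))
s(3)*((1/(3978 + 250) + w(-63)) + 3991) = (5*3^(3/2))*((1/(3978 + 250) + 33) + 3991) = (5*(3*√3))*((1/4228 + 33) + 3991) = (15*√3)*((1/4228 + 33) + 3991) = (15*√3)*(139525/4228 + 3991) = (15*√3)*(17013473/4228) = 255202095*√3/4228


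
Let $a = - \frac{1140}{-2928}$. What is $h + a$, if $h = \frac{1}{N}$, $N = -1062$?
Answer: $\frac{50323}{129564} \approx 0.3884$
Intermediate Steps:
$h = - \frac{1}{1062}$ ($h = \frac{1}{-1062} = - \frac{1}{1062} \approx -0.00094162$)
$a = \frac{95}{244}$ ($a = \left(-1140\right) \left(- \frac{1}{2928}\right) = \frac{95}{244} \approx 0.38934$)
$h + a = - \frac{1}{1062} + \frac{95}{244} = \frac{50323}{129564}$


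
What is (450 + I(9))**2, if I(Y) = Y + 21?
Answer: 230400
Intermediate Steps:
I(Y) = 21 + Y
(450 + I(9))**2 = (450 + (21 + 9))**2 = (450 + 30)**2 = 480**2 = 230400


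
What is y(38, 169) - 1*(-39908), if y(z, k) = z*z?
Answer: 41352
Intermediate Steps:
y(z, k) = z²
y(38, 169) - 1*(-39908) = 38² - 1*(-39908) = 1444 + 39908 = 41352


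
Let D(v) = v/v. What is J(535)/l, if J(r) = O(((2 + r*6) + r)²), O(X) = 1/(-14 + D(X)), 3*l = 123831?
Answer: -1/536601 ≈ -1.8636e-6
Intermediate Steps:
l = 41277 (l = (⅓)*123831 = 41277)
D(v) = 1
O(X) = -1/13 (O(X) = 1/(-14 + 1) = 1/(-13) = -1/13)
J(r) = -1/13
J(535)/l = -1/13/41277 = -1/13*1/41277 = -1/536601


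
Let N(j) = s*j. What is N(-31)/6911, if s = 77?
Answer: -2387/6911 ≈ -0.34539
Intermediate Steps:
N(j) = 77*j
N(-31)/6911 = (77*(-31))/6911 = -2387*1/6911 = -2387/6911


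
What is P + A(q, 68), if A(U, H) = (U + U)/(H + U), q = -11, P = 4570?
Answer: 260468/57 ≈ 4569.6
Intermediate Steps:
A(U, H) = 2*U/(H + U) (A(U, H) = (2*U)/(H + U) = 2*U/(H + U))
P + A(q, 68) = 4570 + 2*(-11)/(68 - 11) = 4570 + 2*(-11)/57 = 4570 + 2*(-11)*(1/57) = 4570 - 22/57 = 260468/57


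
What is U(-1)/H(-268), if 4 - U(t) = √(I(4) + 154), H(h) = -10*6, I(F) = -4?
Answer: -1/15 + √6/12 ≈ 0.13746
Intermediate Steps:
H(h) = -60
U(t) = 4 - 5*√6 (U(t) = 4 - √(-4 + 154) = 4 - √150 = 4 - 5*√6)
U(-1)/H(-268) = (4 - 5*√6)/(-60) = (4 - 5*√6)*(-1/60) = -1/15 + √6/12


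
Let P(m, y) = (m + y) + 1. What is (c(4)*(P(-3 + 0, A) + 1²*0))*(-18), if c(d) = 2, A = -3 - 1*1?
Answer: 216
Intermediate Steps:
A = -4 (A = -3 - 1 = -4)
P(m, y) = 1 + m + y
(c(4)*(P(-3 + 0, A) + 1²*0))*(-18) = (2*((1 + (-3 + 0) - 4) + 1²*0))*(-18) = (2*((1 - 3 - 4) + 1*0))*(-18) = (2*(-6 + 0))*(-18) = (2*(-6))*(-18) = -12*(-18) = 216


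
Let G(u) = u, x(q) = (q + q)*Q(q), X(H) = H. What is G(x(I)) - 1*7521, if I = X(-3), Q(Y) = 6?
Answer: -7557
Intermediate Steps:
I = -3
x(q) = 12*q (x(q) = (q + q)*6 = (2*q)*6 = 12*q)
G(x(I)) - 1*7521 = 12*(-3) - 1*7521 = -36 - 7521 = -7557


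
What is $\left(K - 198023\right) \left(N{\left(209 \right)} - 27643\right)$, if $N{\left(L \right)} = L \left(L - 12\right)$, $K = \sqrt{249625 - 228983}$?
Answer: $-2679251190 + 13530 \sqrt{20642} \approx -2.6773 \cdot 10^{9}$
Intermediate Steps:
$K = \sqrt{20642} \approx 143.67$
$N{\left(L \right)} = L \left(-12 + L\right)$
$\left(K - 198023\right) \left(N{\left(209 \right)} - 27643\right) = \left(\sqrt{20642} - 198023\right) \left(209 \left(-12 + 209\right) - 27643\right) = \left(-198023 + \sqrt{20642}\right) \left(209 \cdot 197 - 27643\right) = \left(-198023 + \sqrt{20642}\right) \left(41173 - 27643\right) = \left(-198023 + \sqrt{20642}\right) 13530 = -2679251190 + 13530 \sqrt{20642}$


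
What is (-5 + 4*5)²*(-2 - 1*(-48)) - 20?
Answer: 10330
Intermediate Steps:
(-5 + 4*5)²*(-2 - 1*(-48)) - 20 = (-5 + 20)²*(-2 + 48) - 20 = 15²*46 - 20 = 225*46 - 20 = 10350 - 20 = 10330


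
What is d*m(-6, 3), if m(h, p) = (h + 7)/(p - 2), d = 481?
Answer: 481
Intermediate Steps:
m(h, p) = (7 + h)/(-2 + p)
d*m(-6, 3) = 481*((7 - 6)/(-2 + 3)) = 481*(1/1) = 481*(1*1) = 481*1 = 481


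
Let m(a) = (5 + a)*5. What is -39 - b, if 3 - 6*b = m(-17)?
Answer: -99/2 ≈ -49.500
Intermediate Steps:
m(a) = 25 + 5*a
b = 21/2 (b = 1/2 - (25 + 5*(-17))/6 = 1/2 - (25 - 85)/6 = 1/2 - 1/6*(-60) = 1/2 + 10 = 21/2 ≈ 10.500)
-39 - b = -39 - 1*21/2 = -39 - 21/2 = -99/2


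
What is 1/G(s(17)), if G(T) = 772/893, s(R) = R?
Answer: 893/772 ≈ 1.1567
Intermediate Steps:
G(T) = 772/893 (G(T) = 772*(1/893) = 772/893)
1/G(s(17)) = 1/(772/893) = 893/772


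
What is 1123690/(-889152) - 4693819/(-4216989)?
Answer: -94178302987/624924033888 ≈ -0.15070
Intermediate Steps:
1123690/(-889152) - 4693819/(-4216989) = 1123690*(-1/889152) - 4693819*(-1/4216989) = -561845/444576 + 4693819/4216989 = -94178302987/624924033888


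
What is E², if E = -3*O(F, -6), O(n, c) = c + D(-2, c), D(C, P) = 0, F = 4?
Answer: 324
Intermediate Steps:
O(n, c) = c (O(n, c) = c + 0 = c)
E = 18 (E = -3*(-6) = 18)
E² = 18² = 324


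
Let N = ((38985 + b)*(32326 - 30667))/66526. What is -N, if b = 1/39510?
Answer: -851784435103/876147420 ≈ -972.19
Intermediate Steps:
b = 1/39510 ≈ 2.5310e-5
N = 851784435103/876147420 (N = ((38985 + 1/39510)*(32326 - 30667))/66526 = ((1540297351/39510)*1659)*(1/66526) = (851784435103/13170)*(1/66526) = 851784435103/876147420 ≈ 972.19)
-N = -1*851784435103/876147420 = -851784435103/876147420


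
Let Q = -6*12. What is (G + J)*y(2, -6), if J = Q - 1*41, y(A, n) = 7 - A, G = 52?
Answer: -305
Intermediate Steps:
Q = -72
J = -113 (J = -72 - 1*41 = -72 - 41 = -113)
(G + J)*y(2, -6) = (52 - 113)*(7 - 1*2) = -61*(7 - 2) = -61*5 = -305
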